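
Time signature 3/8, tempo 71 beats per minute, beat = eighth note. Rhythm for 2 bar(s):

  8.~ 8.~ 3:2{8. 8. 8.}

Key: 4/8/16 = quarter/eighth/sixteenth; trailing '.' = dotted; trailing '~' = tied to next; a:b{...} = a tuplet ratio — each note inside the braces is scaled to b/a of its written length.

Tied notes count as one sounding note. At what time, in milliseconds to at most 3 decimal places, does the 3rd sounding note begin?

1. 0.0ms @ 0 + 3380.282ms (4)
2. 3380.282ms @ 4 + 845.07ms (1)
3. 4225.352ms @ 5 + 845.07ms (1)

note 3 onset = 5b = 4225.352ms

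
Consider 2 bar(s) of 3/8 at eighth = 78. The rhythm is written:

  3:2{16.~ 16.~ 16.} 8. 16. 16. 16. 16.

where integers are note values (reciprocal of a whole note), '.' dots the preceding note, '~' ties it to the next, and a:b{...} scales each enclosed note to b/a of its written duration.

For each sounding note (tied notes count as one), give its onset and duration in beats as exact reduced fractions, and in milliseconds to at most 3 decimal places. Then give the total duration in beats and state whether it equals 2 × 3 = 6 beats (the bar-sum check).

1) 0.0ms=0b +1153.846ms=3/2b
2) 1153.846ms=3/2b +1153.846ms=3/2b
3) 2307.692ms=3b +576.923ms=3/4b
4) 2884.615ms=15/4b +576.923ms=3/4b
5) 3461.538ms=9/2b +576.923ms=3/4b
6) 4038.462ms=21/4b +576.923ms=3/4b
Σ=6b of 6 (78bpm 3/8) — PASS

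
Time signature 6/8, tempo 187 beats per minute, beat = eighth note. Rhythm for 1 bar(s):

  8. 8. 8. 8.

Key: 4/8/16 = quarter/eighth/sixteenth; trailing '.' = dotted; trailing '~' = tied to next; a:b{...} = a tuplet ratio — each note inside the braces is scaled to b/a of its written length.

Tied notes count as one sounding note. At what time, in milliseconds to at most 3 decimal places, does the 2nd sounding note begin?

1. 0.0ms @ 0 + 481.283ms (3/2)
2. 481.283ms @ 3/2 + 481.283ms (3/2)
3. 962.567ms @ 3 + 481.283ms (3/2)
4. 1443.85ms @ 9/2 + 481.283ms (3/2)

note 2 onset = 3/2b = 481.283ms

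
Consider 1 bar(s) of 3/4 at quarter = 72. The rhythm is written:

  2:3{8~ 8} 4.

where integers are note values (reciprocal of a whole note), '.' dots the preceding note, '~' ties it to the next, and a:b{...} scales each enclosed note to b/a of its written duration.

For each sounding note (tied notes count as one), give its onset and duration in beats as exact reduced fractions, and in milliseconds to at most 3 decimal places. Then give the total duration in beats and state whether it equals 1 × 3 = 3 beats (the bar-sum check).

1) 0.0ms=0b +1250.0ms=3/2b
2) 1250.0ms=3/2b +1250.0ms=3/2b
Σ=3b of 3 (72bpm 3/4) — PASS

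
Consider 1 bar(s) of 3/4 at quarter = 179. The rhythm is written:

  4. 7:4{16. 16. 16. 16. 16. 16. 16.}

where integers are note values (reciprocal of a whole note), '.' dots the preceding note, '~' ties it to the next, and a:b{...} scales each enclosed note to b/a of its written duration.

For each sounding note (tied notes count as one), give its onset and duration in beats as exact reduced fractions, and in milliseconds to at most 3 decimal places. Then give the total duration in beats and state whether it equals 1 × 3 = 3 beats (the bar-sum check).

1) 0.0ms=0b +502.793ms=3/2b
2) 502.793ms=3/2b +71.828ms=3/14b
3) 574.621ms=12/7b +71.828ms=3/14b
4) 646.449ms=27/14b +71.828ms=3/14b
5) 718.276ms=15/7b +71.828ms=3/14b
6) 790.104ms=33/14b +71.828ms=3/14b
7) 861.931ms=18/7b +71.828ms=3/14b
8) 933.759ms=39/14b +71.828ms=3/14b
Σ=3b of 3 (179bpm 3/4) — PASS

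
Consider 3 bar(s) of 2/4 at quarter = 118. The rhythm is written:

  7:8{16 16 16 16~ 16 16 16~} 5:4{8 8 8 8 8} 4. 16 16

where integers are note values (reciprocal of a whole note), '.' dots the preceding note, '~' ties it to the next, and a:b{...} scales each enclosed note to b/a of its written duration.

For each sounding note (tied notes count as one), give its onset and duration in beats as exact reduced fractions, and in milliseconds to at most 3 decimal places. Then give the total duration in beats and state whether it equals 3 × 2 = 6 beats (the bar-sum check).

1) 0.0ms=0b +145.278ms=2/7b
2) 145.278ms=2/7b +145.278ms=2/7b
3) 290.557ms=4/7b +145.278ms=2/7b
4) 435.835ms=6/7b +290.557ms=4/7b
5) 726.392ms=10/7b +145.278ms=2/7b
6) 871.671ms=12/7b +348.668ms=24/35b
7) 1220.339ms=12/5b +203.39ms=2/5b
8) 1423.729ms=14/5b +203.39ms=2/5b
9) 1627.119ms=16/5b +203.39ms=2/5b
10) 1830.508ms=18/5b +203.39ms=2/5b
11) 2033.898ms=4b +762.712ms=3/2b
12) 2796.61ms=11/2b +127.119ms=1/4b
13) 2923.729ms=23/4b +127.119ms=1/4b
Σ=6b of 6 (118bpm 2/4) — PASS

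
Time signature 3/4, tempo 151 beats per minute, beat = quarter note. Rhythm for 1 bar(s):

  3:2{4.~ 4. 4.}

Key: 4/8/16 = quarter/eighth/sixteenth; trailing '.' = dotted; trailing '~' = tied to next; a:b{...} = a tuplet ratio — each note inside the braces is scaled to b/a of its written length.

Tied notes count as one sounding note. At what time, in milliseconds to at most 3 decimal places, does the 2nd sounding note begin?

note 2 onset = 2b = 794.702ms

1. 0.0ms @ 0 + 794.702ms (2)
2. 794.702ms @ 2 + 397.351ms (1)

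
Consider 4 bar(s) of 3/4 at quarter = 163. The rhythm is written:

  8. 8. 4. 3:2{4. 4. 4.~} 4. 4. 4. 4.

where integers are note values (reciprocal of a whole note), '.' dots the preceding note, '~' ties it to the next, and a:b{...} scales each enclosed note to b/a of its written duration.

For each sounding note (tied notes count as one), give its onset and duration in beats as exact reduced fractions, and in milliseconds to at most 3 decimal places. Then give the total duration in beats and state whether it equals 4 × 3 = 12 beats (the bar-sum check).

1) 0.0ms=0b +276.074ms=3/4b
2) 276.074ms=3/4b +276.074ms=3/4b
3) 552.147ms=3/2b +552.147ms=3/2b
4) 1104.294ms=3b +368.098ms=1b
5) 1472.393ms=4b +368.098ms=1b
6) 1840.491ms=5b +920.245ms=5/2b
7) 2760.736ms=15/2b +552.147ms=3/2b
8) 3312.883ms=9b +552.147ms=3/2b
9) 3865.031ms=21/2b +552.147ms=3/2b
Σ=12b of 12 (163bpm 3/4) — PASS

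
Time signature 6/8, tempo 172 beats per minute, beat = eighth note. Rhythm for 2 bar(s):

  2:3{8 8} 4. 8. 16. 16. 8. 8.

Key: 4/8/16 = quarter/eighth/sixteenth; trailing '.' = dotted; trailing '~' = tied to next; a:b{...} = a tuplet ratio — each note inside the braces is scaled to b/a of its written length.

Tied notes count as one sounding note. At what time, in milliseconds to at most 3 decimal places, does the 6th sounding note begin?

1. 0.0ms @ 0 + 523.256ms (3/2)
2. 523.256ms @ 3/2 + 523.256ms (3/2)
3. 1046.512ms @ 3 + 1046.512ms (3)
4. 2093.023ms @ 6 + 523.256ms (3/2)
5. 2616.279ms @ 15/2 + 261.628ms (3/4)
6. 2877.907ms @ 33/4 + 261.628ms (3/4)
7. 3139.535ms @ 9 + 523.256ms (3/2)
8. 3662.791ms @ 21/2 + 523.256ms (3/2)

note 6 onset = 33/4b = 2877.907ms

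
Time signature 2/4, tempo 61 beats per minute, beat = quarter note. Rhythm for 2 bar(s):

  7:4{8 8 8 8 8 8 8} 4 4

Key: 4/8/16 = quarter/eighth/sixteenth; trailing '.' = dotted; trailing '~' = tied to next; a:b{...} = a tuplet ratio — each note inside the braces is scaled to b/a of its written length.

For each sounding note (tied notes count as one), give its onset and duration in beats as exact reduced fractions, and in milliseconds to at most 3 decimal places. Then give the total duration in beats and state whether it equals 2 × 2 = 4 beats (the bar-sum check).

1) 0.0ms=0b +281.03ms=2/7b
2) 281.03ms=2/7b +281.03ms=2/7b
3) 562.061ms=4/7b +281.03ms=2/7b
4) 843.091ms=6/7b +281.03ms=2/7b
5) 1124.122ms=8/7b +281.03ms=2/7b
6) 1405.152ms=10/7b +281.03ms=2/7b
7) 1686.183ms=12/7b +281.03ms=2/7b
8) 1967.213ms=2b +983.607ms=1b
9) 2950.82ms=3b +983.607ms=1b
Σ=4b of 4 (61bpm 2/4) — PASS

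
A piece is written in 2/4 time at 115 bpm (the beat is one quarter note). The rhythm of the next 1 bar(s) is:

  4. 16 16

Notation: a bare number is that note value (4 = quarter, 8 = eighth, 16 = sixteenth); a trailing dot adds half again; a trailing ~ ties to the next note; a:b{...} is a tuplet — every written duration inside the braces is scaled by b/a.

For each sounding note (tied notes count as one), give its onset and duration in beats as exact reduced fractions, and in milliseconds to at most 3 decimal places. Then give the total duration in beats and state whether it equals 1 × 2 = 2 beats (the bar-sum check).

1) 0.0ms=0b +782.609ms=3/2b
2) 782.609ms=3/2b +130.435ms=1/4b
3) 913.043ms=7/4b +130.435ms=1/4b
Σ=2b of 2 (115bpm 2/4) — PASS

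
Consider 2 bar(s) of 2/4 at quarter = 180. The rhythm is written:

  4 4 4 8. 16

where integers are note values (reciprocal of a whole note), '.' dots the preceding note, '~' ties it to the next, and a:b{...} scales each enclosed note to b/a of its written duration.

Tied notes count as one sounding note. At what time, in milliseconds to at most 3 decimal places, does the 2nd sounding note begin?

1. 0.0ms @ 0 + 333.333ms (1)
2. 333.333ms @ 1 + 333.333ms (1)
3. 666.667ms @ 2 + 333.333ms (1)
4. 1000.0ms @ 3 + 250.0ms (3/4)
5. 1250.0ms @ 15/4 + 83.333ms (1/4)

note 2 onset = 1b = 333.333ms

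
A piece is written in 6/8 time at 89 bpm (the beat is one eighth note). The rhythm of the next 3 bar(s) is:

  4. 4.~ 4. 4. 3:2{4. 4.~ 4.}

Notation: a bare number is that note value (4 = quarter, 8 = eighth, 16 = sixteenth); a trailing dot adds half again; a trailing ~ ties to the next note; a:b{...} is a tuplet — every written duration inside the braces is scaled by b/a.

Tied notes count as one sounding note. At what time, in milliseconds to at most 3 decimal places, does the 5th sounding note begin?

1. 0.0ms @ 0 + 2022.472ms (3)
2. 2022.472ms @ 3 + 4044.944ms (6)
3. 6067.416ms @ 9 + 2022.472ms (3)
4. 8089.888ms @ 12 + 1348.315ms (2)
5. 9438.202ms @ 14 + 2696.629ms (4)

note 5 onset = 14b = 9438.202ms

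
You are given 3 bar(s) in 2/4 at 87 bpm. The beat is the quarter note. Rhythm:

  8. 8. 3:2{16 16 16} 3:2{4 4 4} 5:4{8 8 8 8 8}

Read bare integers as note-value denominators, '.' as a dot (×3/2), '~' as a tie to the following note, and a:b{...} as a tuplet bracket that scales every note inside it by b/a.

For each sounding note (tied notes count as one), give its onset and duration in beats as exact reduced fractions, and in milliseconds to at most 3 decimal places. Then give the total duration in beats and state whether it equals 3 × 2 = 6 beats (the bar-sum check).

1) 0.0ms=0b +517.241ms=3/4b
2) 517.241ms=3/4b +517.241ms=3/4b
3) 1034.483ms=3/2b +114.943ms=1/6b
4) 1149.425ms=5/3b +114.943ms=1/6b
5) 1264.368ms=11/6b +114.943ms=1/6b
6) 1379.31ms=2b +459.77ms=2/3b
7) 1839.08ms=8/3b +459.77ms=2/3b
8) 2298.851ms=10/3b +459.77ms=2/3b
9) 2758.621ms=4b +275.862ms=2/5b
10) 3034.483ms=22/5b +275.862ms=2/5b
11) 3310.345ms=24/5b +275.862ms=2/5b
12) 3586.207ms=26/5b +275.862ms=2/5b
13) 3862.069ms=28/5b +275.862ms=2/5b
Σ=6b of 6 (87bpm 2/4) — PASS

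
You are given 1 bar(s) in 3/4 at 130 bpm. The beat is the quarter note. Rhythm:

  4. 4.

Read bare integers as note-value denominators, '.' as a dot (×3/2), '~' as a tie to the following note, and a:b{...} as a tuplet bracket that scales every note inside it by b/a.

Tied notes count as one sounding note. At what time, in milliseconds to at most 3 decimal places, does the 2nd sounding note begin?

1. 0.0ms @ 0 + 692.308ms (3/2)
2. 692.308ms @ 3/2 + 692.308ms (3/2)

note 2 onset = 3/2b = 692.308ms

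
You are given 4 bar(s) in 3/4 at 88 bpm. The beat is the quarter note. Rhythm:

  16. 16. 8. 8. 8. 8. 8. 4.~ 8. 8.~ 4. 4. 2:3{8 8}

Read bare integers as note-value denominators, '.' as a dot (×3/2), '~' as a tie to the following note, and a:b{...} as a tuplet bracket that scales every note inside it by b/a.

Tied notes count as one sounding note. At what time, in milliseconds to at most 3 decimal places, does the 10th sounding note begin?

1. 0.0ms @ 0 + 255.682ms (3/8)
2. 255.682ms @ 3/8 + 255.682ms (3/8)
3. 511.364ms @ 3/4 + 511.364ms (3/4)
4. 1022.727ms @ 3/2 + 511.364ms (3/4)
5. 1534.091ms @ 9/4 + 511.364ms (3/4)
6. 2045.455ms @ 3 + 511.364ms (3/4)
7. 2556.818ms @ 15/4 + 511.364ms (3/4)
8. 3068.182ms @ 9/2 + 1534.091ms (9/4)
9. 4602.273ms @ 27/4 + 1534.091ms (9/4)
10. 6136.364ms @ 9 + 1022.727ms (3/2)
11. 7159.091ms @ 21/2 + 511.364ms (3/4)
12. 7670.455ms @ 45/4 + 511.364ms (3/4)

note 10 onset = 9b = 6136.364ms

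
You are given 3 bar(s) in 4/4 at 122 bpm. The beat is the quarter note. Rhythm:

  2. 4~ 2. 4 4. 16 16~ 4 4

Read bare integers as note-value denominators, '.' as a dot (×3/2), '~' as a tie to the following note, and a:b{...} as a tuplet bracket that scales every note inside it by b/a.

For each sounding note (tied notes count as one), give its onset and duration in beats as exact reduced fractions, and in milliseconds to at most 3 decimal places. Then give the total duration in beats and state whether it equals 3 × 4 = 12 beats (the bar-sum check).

1) 0.0ms=0b +1475.41ms=3b
2) 1475.41ms=3b +1967.213ms=4b
3) 3442.623ms=7b +491.803ms=1b
4) 3934.426ms=8b +737.705ms=3/2b
5) 4672.131ms=19/2b +122.951ms=1/4b
6) 4795.082ms=39/4b +614.754ms=5/4b
7) 5409.836ms=11b +491.803ms=1b
Σ=12b of 12 (122bpm 4/4) — PASS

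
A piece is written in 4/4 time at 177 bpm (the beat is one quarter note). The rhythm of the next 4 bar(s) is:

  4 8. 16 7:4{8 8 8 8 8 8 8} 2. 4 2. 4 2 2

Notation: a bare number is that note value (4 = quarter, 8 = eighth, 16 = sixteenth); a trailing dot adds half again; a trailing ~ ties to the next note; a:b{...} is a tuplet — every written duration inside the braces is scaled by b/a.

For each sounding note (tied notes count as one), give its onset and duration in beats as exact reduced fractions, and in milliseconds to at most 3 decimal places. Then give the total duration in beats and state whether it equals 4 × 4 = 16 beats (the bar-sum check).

1) 0.0ms=0b +338.983ms=1b
2) 338.983ms=1b +254.237ms=3/4b
3) 593.22ms=7/4b +84.746ms=1/4b
4) 677.966ms=2b +96.852ms=2/7b
5) 774.818ms=16/7b +96.852ms=2/7b
6) 871.671ms=18/7b +96.852ms=2/7b
7) 968.523ms=20/7b +96.852ms=2/7b
8) 1065.375ms=22/7b +96.852ms=2/7b
9) 1162.228ms=24/7b +96.852ms=2/7b
10) 1259.08ms=26/7b +96.852ms=2/7b
11) 1355.932ms=4b +1016.949ms=3b
12) 2372.881ms=7b +338.983ms=1b
13) 2711.864ms=8b +1016.949ms=3b
14) 3728.814ms=11b +338.983ms=1b
15) 4067.797ms=12b +677.966ms=2b
16) 4745.763ms=14b +677.966ms=2b
Σ=16b of 16 (177bpm 4/4) — PASS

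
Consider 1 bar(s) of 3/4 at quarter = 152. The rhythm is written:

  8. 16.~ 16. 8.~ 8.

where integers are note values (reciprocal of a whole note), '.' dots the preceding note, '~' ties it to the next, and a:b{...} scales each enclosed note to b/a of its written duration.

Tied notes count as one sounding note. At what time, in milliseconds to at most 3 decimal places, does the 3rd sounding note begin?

note 3 onset = 3/2b = 592.105ms

1. 0.0ms @ 0 + 296.053ms (3/4)
2. 296.053ms @ 3/4 + 296.053ms (3/4)
3. 592.105ms @ 3/2 + 592.105ms (3/2)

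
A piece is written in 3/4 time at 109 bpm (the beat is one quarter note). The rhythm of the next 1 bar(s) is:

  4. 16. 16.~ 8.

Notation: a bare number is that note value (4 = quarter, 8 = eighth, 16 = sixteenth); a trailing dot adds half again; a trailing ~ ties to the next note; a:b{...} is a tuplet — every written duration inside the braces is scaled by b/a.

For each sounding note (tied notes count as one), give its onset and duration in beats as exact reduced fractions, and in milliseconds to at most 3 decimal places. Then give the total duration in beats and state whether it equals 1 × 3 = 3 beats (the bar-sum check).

1) 0.0ms=0b +825.688ms=3/2b
2) 825.688ms=3/2b +206.422ms=3/8b
3) 1032.11ms=15/8b +619.266ms=9/8b
Σ=3b of 3 (109bpm 3/4) — PASS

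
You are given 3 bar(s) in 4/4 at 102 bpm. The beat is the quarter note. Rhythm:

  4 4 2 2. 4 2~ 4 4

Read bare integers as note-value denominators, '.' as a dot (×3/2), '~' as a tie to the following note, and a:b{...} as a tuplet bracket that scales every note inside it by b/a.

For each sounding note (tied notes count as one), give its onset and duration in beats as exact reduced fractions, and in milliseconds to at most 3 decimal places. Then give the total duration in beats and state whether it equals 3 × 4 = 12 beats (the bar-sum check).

1) 0.0ms=0b +588.235ms=1b
2) 588.235ms=1b +588.235ms=1b
3) 1176.471ms=2b +1176.471ms=2b
4) 2352.941ms=4b +1764.706ms=3b
5) 4117.647ms=7b +588.235ms=1b
6) 4705.882ms=8b +1764.706ms=3b
7) 6470.588ms=11b +588.235ms=1b
Σ=12b of 12 (102bpm 4/4) — PASS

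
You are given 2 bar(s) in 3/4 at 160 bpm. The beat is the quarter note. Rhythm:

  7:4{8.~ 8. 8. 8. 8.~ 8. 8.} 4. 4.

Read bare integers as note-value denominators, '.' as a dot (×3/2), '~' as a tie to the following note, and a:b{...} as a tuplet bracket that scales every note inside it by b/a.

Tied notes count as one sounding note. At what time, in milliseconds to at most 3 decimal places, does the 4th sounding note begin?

1. 0.0ms @ 0 + 321.429ms (6/7)
2. 321.429ms @ 6/7 + 160.714ms (3/7)
3. 482.143ms @ 9/7 + 160.714ms (3/7)
4. 642.857ms @ 12/7 + 321.429ms (6/7)
5. 964.286ms @ 18/7 + 160.714ms (3/7)
6. 1125.0ms @ 3 + 562.5ms (3/2)
7. 1687.5ms @ 9/2 + 562.5ms (3/2)

note 4 onset = 12/7b = 642.857ms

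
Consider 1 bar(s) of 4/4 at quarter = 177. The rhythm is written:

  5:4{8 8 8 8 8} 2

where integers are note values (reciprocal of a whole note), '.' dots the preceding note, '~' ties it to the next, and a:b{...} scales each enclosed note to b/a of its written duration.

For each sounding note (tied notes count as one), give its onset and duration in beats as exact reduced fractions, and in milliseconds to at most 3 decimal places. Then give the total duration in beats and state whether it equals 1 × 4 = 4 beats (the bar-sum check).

1) 0.0ms=0b +135.593ms=2/5b
2) 135.593ms=2/5b +135.593ms=2/5b
3) 271.186ms=4/5b +135.593ms=2/5b
4) 406.78ms=6/5b +135.593ms=2/5b
5) 542.373ms=8/5b +135.593ms=2/5b
6) 677.966ms=2b +677.966ms=2b
Σ=4b of 4 (177bpm 4/4) — PASS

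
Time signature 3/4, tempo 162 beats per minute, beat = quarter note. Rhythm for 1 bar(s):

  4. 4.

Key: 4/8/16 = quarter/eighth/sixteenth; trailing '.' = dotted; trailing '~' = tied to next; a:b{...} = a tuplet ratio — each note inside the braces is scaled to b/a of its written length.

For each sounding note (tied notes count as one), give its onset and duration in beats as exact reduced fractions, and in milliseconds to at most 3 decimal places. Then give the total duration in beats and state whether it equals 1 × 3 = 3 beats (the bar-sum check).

1) 0.0ms=0b +555.556ms=3/2b
2) 555.556ms=3/2b +555.556ms=3/2b
Σ=3b of 3 (162bpm 3/4) — PASS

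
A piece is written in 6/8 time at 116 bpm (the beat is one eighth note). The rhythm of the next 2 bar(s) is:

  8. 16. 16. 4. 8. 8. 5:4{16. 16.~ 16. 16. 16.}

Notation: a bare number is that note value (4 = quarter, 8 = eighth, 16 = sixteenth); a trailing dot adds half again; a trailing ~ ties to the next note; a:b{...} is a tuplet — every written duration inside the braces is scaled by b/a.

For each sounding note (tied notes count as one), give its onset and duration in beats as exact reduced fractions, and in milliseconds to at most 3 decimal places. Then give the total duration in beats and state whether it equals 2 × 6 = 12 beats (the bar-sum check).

1) 0.0ms=0b +775.862ms=3/2b
2) 775.862ms=3/2b +387.931ms=3/4b
3) 1163.793ms=9/4b +387.931ms=3/4b
4) 1551.724ms=3b +1551.724ms=3b
5) 3103.448ms=6b +775.862ms=3/2b
6) 3879.31ms=15/2b +775.862ms=3/2b
7) 4655.172ms=9b +310.345ms=3/5b
8) 4965.517ms=48/5b +620.69ms=6/5b
9) 5586.207ms=54/5b +310.345ms=3/5b
10) 5896.552ms=57/5b +310.345ms=3/5b
Σ=12b of 12 (116bpm 6/8) — PASS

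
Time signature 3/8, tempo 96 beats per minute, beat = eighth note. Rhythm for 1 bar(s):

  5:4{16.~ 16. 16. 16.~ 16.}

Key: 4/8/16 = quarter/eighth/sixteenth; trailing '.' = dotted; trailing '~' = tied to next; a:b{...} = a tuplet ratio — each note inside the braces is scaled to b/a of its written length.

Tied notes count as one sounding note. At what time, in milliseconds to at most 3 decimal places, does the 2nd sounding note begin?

note 2 onset = 6/5b = 750.0ms

1. 0.0ms @ 0 + 750.0ms (6/5)
2. 750.0ms @ 6/5 + 375.0ms (3/5)
3. 1125.0ms @ 9/5 + 750.0ms (6/5)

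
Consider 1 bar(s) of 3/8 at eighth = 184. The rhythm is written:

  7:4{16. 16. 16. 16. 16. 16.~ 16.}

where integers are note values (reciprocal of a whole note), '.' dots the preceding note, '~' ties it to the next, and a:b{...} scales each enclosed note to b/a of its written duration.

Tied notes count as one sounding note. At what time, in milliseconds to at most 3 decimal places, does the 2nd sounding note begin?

note 2 onset = 3/7b = 139.752ms

1. 0.0ms @ 0 + 139.752ms (3/7)
2. 139.752ms @ 3/7 + 139.752ms (3/7)
3. 279.503ms @ 6/7 + 139.752ms (3/7)
4. 419.255ms @ 9/7 + 139.752ms (3/7)
5. 559.006ms @ 12/7 + 139.752ms (3/7)
6. 698.758ms @ 15/7 + 279.503ms (6/7)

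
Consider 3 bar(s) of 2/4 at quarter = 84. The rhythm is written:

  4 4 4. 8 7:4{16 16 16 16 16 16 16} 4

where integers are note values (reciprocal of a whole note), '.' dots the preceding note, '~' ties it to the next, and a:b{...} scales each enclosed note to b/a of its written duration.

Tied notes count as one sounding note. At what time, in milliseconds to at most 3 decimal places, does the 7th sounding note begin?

1. 0.0ms @ 0 + 714.286ms (1)
2. 714.286ms @ 1 + 714.286ms (1)
3. 1428.571ms @ 2 + 1071.429ms (3/2)
4. 2500.0ms @ 7/2 + 357.143ms (1/2)
5. 2857.143ms @ 4 + 102.041ms (1/7)
6. 2959.184ms @ 29/7 + 102.041ms (1/7)
7. 3061.224ms @ 30/7 + 102.041ms (1/7)
8. 3163.265ms @ 31/7 + 102.041ms (1/7)
9. 3265.306ms @ 32/7 + 102.041ms (1/7)
10. 3367.347ms @ 33/7 + 102.041ms (1/7)
11. 3469.388ms @ 34/7 + 102.041ms (1/7)
12. 3571.429ms @ 5 + 714.286ms (1)

note 7 onset = 30/7b = 3061.224ms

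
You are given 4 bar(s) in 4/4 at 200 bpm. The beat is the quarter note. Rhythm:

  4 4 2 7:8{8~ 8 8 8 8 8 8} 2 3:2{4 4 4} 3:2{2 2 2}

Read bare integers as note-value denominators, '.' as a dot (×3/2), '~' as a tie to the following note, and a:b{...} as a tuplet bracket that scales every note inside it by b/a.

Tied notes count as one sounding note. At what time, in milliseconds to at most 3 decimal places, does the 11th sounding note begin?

note 11 onset = 10b = 3000.0ms

1. 0.0ms @ 0 + 300.0ms (1)
2. 300.0ms @ 1 + 300.0ms (1)
3. 600.0ms @ 2 + 600.0ms (2)
4. 1200.0ms @ 4 + 342.857ms (8/7)
5. 1542.857ms @ 36/7 + 171.429ms (4/7)
6. 1714.286ms @ 40/7 + 171.429ms (4/7)
7. 1885.714ms @ 44/7 + 171.429ms (4/7)
8. 2057.143ms @ 48/7 + 171.429ms (4/7)
9. 2228.571ms @ 52/7 + 171.429ms (4/7)
10. 2400.0ms @ 8 + 600.0ms (2)
11. 3000.0ms @ 10 + 200.0ms (2/3)
12. 3200.0ms @ 32/3 + 200.0ms (2/3)
13. 3400.0ms @ 34/3 + 200.0ms (2/3)
14. 3600.0ms @ 12 + 400.0ms (4/3)
15. 4000.0ms @ 40/3 + 400.0ms (4/3)
16. 4400.0ms @ 44/3 + 400.0ms (4/3)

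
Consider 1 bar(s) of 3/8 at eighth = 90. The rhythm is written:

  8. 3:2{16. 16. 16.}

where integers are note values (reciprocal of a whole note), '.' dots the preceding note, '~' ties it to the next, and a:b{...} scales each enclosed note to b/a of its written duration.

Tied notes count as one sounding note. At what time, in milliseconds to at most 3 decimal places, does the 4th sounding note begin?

note 4 onset = 5/2b = 1666.667ms

1. 0.0ms @ 0 + 1000.0ms (3/2)
2. 1000.0ms @ 3/2 + 333.333ms (1/2)
3. 1333.333ms @ 2 + 333.333ms (1/2)
4. 1666.667ms @ 5/2 + 333.333ms (1/2)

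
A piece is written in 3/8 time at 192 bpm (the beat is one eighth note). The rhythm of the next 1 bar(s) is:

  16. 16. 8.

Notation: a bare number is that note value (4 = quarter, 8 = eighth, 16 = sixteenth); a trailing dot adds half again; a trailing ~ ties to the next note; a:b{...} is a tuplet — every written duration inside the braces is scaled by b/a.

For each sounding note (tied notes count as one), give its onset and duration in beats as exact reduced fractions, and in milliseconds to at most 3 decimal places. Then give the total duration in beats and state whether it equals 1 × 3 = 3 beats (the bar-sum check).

1) 0.0ms=0b +234.375ms=3/4b
2) 234.375ms=3/4b +234.375ms=3/4b
3) 468.75ms=3/2b +468.75ms=3/2b
Σ=3b of 3 (192bpm 3/8) — PASS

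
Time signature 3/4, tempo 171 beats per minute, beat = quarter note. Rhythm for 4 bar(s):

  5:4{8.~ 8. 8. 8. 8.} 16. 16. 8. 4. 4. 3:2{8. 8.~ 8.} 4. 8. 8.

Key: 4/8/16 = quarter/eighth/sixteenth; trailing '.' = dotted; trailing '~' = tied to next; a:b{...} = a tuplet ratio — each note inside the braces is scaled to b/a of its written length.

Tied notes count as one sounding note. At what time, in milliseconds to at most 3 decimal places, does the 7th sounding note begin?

note 7 onset = 15/4b = 1315.789ms

1. 0.0ms @ 0 + 421.053ms (6/5)
2. 421.053ms @ 6/5 + 210.526ms (3/5)
3. 631.579ms @ 9/5 + 210.526ms (3/5)
4. 842.105ms @ 12/5 + 210.526ms (3/5)
5. 1052.632ms @ 3 + 131.579ms (3/8)
6. 1184.211ms @ 27/8 + 131.579ms (3/8)
7. 1315.789ms @ 15/4 + 263.158ms (3/4)
8. 1578.947ms @ 9/2 + 526.316ms (3/2)
9. 2105.263ms @ 6 + 526.316ms (3/2)
10. 2631.579ms @ 15/2 + 175.439ms (1/2)
11. 2807.018ms @ 8 + 350.877ms (1)
12. 3157.895ms @ 9 + 526.316ms (3/2)
13. 3684.211ms @ 21/2 + 263.158ms (3/4)
14. 3947.368ms @ 45/4 + 263.158ms (3/4)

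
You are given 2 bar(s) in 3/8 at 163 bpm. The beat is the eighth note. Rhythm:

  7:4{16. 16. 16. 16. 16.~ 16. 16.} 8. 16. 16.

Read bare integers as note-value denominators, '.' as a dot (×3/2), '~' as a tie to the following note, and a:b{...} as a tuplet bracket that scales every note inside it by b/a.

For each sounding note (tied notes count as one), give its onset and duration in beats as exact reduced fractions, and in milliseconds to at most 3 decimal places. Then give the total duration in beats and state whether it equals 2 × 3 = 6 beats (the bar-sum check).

1) 0.0ms=0b +157.756ms=3/7b
2) 157.756ms=3/7b +157.756ms=3/7b
3) 315.513ms=6/7b +157.756ms=3/7b
4) 473.269ms=9/7b +157.756ms=3/7b
5) 631.025ms=12/7b +315.513ms=6/7b
6) 946.538ms=18/7b +157.756ms=3/7b
7) 1104.294ms=3b +552.147ms=3/2b
8) 1656.442ms=9/2b +276.074ms=3/4b
9) 1932.515ms=21/4b +276.074ms=3/4b
Σ=6b of 6 (163bpm 3/8) — PASS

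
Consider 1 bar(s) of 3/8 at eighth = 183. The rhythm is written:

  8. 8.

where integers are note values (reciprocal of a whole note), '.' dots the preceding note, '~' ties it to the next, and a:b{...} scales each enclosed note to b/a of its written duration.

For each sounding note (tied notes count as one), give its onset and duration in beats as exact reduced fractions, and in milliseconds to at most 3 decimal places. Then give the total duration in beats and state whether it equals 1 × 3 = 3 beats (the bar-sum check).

1) 0.0ms=0b +491.803ms=3/2b
2) 491.803ms=3/2b +491.803ms=3/2b
Σ=3b of 3 (183bpm 3/8) — PASS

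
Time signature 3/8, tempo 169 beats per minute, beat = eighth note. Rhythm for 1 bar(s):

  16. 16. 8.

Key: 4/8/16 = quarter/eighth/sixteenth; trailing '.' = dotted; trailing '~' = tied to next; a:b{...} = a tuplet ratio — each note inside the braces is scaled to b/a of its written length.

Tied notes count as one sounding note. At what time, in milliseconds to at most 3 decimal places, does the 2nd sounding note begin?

note 2 onset = 3/4b = 266.272ms

1. 0.0ms @ 0 + 266.272ms (3/4)
2. 266.272ms @ 3/4 + 266.272ms (3/4)
3. 532.544ms @ 3/2 + 532.544ms (3/2)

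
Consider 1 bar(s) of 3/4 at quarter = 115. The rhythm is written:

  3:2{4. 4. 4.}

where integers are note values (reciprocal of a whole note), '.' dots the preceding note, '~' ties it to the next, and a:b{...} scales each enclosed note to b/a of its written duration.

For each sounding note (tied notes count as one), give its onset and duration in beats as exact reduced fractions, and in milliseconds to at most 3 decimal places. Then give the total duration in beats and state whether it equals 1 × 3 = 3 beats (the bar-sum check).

1) 0.0ms=0b +521.739ms=1b
2) 521.739ms=1b +521.739ms=1b
3) 1043.478ms=2b +521.739ms=1b
Σ=3b of 3 (115bpm 3/4) — PASS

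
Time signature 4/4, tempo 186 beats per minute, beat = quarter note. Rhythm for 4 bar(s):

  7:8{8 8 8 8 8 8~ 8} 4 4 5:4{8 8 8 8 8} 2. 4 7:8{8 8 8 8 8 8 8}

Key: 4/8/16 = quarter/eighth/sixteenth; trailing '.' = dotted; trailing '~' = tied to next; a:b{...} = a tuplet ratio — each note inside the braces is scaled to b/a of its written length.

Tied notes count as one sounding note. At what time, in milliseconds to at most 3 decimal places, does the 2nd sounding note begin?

note 2 onset = 4/7b = 184.332ms

1. 0.0ms @ 0 + 184.332ms (4/7)
2. 184.332ms @ 4/7 + 184.332ms (4/7)
3. 368.664ms @ 8/7 + 184.332ms (4/7)
4. 552.995ms @ 12/7 + 184.332ms (4/7)
5. 737.327ms @ 16/7 + 184.332ms (4/7)
6. 921.659ms @ 20/7 + 368.664ms (8/7)
7. 1290.323ms @ 4 + 322.581ms (1)
8. 1612.903ms @ 5 + 322.581ms (1)
9. 1935.484ms @ 6 + 129.032ms (2/5)
10. 2064.516ms @ 32/5 + 129.032ms (2/5)
11. 2193.548ms @ 34/5 + 129.032ms (2/5)
12. 2322.581ms @ 36/5 + 129.032ms (2/5)
13. 2451.613ms @ 38/5 + 129.032ms (2/5)
14. 2580.645ms @ 8 + 967.742ms (3)
15. 3548.387ms @ 11 + 322.581ms (1)
16. 3870.968ms @ 12 + 184.332ms (4/7)
17. 4055.3ms @ 88/7 + 184.332ms (4/7)
18. 4239.631ms @ 92/7 + 184.332ms (4/7)
19. 4423.963ms @ 96/7 + 184.332ms (4/7)
20. 4608.295ms @ 100/7 + 184.332ms (4/7)
21. 4792.627ms @ 104/7 + 184.332ms (4/7)
22. 4976.959ms @ 108/7 + 184.332ms (4/7)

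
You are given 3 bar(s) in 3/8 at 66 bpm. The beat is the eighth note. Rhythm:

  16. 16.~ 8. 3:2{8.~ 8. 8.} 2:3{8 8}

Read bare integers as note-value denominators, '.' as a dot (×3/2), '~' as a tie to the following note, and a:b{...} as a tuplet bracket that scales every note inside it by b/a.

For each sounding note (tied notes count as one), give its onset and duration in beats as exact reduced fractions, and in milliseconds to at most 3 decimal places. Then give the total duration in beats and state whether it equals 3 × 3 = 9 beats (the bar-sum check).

1) 0.0ms=0b +681.818ms=3/4b
2) 681.818ms=3/4b +2045.455ms=9/4b
3) 2727.273ms=3b +1818.182ms=2b
4) 4545.455ms=5b +909.091ms=1b
5) 5454.545ms=6b +1363.636ms=3/2b
6) 6818.182ms=15/2b +1363.636ms=3/2b
Σ=9b of 9 (66bpm 3/8) — PASS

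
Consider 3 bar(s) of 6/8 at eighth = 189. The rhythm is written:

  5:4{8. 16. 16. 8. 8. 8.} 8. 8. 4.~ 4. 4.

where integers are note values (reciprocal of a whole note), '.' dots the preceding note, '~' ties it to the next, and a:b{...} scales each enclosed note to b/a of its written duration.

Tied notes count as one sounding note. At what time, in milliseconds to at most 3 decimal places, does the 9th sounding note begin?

1. 0.0ms @ 0 + 380.952ms (6/5)
2. 380.952ms @ 6/5 + 190.476ms (3/5)
3. 571.429ms @ 9/5 + 190.476ms (3/5)
4. 761.905ms @ 12/5 + 380.952ms (6/5)
5. 1142.857ms @ 18/5 + 380.952ms (6/5)
6. 1523.81ms @ 24/5 + 380.952ms (6/5)
7. 1904.762ms @ 6 + 476.19ms (3/2)
8. 2380.952ms @ 15/2 + 476.19ms (3/2)
9. 2857.143ms @ 9 + 1904.762ms (6)
10. 4761.905ms @ 15 + 952.381ms (3)

note 9 onset = 9b = 2857.143ms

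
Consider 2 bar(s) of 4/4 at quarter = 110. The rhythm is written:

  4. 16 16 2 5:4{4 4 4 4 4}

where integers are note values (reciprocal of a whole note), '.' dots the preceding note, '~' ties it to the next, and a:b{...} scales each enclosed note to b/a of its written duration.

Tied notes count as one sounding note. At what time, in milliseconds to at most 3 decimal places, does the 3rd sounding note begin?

note 3 onset = 7/4b = 954.545ms

1. 0.0ms @ 0 + 818.182ms (3/2)
2. 818.182ms @ 3/2 + 136.364ms (1/4)
3. 954.545ms @ 7/4 + 136.364ms (1/4)
4. 1090.909ms @ 2 + 1090.909ms (2)
5. 2181.818ms @ 4 + 436.364ms (4/5)
6. 2618.182ms @ 24/5 + 436.364ms (4/5)
7. 3054.545ms @ 28/5 + 436.364ms (4/5)
8. 3490.909ms @ 32/5 + 436.364ms (4/5)
9. 3927.273ms @ 36/5 + 436.364ms (4/5)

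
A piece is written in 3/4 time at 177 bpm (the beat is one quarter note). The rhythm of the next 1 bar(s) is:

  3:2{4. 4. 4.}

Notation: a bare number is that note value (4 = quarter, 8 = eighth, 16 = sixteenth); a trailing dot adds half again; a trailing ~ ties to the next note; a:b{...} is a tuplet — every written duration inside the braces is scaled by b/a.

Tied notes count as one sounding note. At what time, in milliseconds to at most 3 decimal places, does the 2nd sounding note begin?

1. 0.0ms @ 0 + 338.983ms (1)
2. 338.983ms @ 1 + 338.983ms (1)
3. 677.966ms @ 2 + 338.983ms (1)

note 2 onset = 1b = 338.983ms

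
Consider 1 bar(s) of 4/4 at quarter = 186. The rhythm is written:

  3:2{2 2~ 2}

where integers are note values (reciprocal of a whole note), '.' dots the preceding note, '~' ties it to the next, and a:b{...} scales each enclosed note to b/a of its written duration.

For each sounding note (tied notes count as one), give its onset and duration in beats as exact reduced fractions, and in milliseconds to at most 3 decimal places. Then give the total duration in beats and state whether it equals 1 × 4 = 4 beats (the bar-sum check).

1) 0.0ms=0b +430.108ms=4/3b
2) 430.108ms=4/3b +860.215ms=8/3b
Σ=4b of 4 (186bpm 4/4) — PASS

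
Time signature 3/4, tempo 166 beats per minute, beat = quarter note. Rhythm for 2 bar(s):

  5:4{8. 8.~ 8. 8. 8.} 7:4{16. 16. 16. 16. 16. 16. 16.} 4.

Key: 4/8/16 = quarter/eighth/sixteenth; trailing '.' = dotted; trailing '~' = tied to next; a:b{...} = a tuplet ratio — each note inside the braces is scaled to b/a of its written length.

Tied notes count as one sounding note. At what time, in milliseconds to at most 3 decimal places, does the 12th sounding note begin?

note 12 onset = 9/2b = 1626.506ms

1. 0.0ms @ 0 + 216.867ms (3/5)
2. 216.867ms @ 3/5 + 433.735ms (6/5)
3. 650.602ms @ 9/5 + 216.867ms (3/5)
4. 867.47ms @ 12/5 + 216.867ms (3/5)
5. 1084.337ms @ 3 + 77.453ms (3/14)
6. 1161.79ms @ 45/14 + 77.453ms (3/14)
7. 1239.243ms @ 24/7 + 77.453ms (3/14)
8. 1316.695ms @ 51/14 + 77.453ms (3/14)
9. 1394.148ms @ 27/7 + 77.453ms (3/14)
10. 1471.601ms @ 57/14 + 77.453ms (3/14)
11. 1549.053ms @ 30/7 + 77.453ms (3/14)
12. 1626.506ms @ 9/2 + 542.169ms (3/2)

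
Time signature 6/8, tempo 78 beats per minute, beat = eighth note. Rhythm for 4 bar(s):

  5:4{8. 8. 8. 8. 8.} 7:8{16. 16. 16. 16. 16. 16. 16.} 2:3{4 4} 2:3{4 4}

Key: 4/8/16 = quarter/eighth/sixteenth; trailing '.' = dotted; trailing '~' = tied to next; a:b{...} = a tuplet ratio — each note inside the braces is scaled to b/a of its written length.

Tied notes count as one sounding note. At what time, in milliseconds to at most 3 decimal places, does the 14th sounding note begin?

note 14 onset = 15b = 11538.462ms

1. 0.0ms @ 0 + 923.077ms (6/5)
2. 923.077ms @ 6/5 + 923.077ms (6/5)
3. 1846.154ms @ 12/5 + 923.077ms (6/5)
4. 2769.231ms @ 18/5 + 923.077ms (6/5)
5. 3692.308ms @ 24/5 + 923.077ms (6/5)
6. 4615.385ms @ 6 + 659.341ms (6/7)
7. 5274.725ms @ 48/7 + 659.341ms (6/7)
8. 5934.066ms @ 54/7 + 659.341ms (6/7)
9. 6593.407ms @ 60/7 + 659.341ms (6/7)
10. 7252.747ms @ 66/7 + 659.341ms (6/7)
11. 7912.088ms @ 72/7 + 659.341ms (6/7)
12. 8571.429ms @ 78/7 + 659.341ms (6/7)
13. 9230.769ms @ 12 + 2307.692ms (3)
14. 11538.462ms @ 15 + 2307.692ms (3)
15. 13846.154ms @ 18 + 2307.692ms (3)
16. 16153.846ms @ 21 + 2307.692ms (3)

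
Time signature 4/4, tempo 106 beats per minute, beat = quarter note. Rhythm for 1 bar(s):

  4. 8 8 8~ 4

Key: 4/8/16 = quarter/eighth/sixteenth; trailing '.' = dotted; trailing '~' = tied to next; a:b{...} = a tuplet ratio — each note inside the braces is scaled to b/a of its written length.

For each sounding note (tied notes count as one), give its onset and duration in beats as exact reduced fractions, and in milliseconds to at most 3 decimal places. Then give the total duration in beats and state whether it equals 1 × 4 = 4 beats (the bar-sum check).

1) 0.0ms=0b +849.057ms=3/2b
2) 849.057ms=3/2b +283.019ms=1/2b
3) 1132.075ms=2b +283.019ms=1/2b
4) 1415.094ms=5/2b +849.057ms=3/2b
Σ=4b of 4 (106bpm 4/4) — PASS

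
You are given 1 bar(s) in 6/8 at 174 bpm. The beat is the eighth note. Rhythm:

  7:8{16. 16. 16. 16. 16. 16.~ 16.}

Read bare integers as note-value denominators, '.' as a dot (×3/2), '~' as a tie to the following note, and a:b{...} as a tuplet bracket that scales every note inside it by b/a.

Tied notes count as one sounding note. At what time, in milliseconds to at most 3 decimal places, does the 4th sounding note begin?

note 4 onset = 18/7b = 886.7ms

1. 0.0ms @ 0 + 295.567ms (6/7)
2. 295.567ms @ 6/7 + 295.567ms (6/7)
3. 591.133ms @ 12/7 + 295.567ms (6/7)
4. 886.7ms @ 18/7 + 295.567ms (6/7)
5. 1182.266ms @ 24/7 + 295.567ms (6/7)
6. 1477.833ms @ 30/7 + 591.133ms (12/7)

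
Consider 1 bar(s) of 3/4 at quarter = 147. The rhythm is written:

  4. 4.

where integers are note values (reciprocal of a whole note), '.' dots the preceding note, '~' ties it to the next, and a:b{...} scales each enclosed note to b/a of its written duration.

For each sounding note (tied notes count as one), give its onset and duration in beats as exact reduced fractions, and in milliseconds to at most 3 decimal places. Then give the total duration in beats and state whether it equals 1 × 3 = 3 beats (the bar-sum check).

1) 0.0ms=0b +612.245ms=3/2b
2) 612.245ms=3/2b +612.245ms=3/2b
Σ=3b of 3 (147bpm 3/4) — PASS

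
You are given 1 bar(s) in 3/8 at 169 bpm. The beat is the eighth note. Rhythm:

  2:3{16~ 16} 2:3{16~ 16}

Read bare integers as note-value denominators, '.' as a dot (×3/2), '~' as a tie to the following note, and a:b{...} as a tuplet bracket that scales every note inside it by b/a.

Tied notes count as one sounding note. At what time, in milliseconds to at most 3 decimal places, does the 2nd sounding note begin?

note 2 onset = 3/2b = 532.544ms

1. 0.0ms @ 0 + 532.544ms (3/2)
2. 532.544ms @ 3/2 + 532.544ms (3/2)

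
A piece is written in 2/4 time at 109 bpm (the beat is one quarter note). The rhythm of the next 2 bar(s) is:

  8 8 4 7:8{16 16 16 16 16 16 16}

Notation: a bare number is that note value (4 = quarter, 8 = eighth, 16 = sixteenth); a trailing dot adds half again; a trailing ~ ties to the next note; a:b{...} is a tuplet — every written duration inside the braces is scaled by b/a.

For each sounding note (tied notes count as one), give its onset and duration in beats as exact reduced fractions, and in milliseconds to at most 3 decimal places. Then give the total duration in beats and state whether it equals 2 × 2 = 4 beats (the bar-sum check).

1) 0.0ms=0b +275.229ms=1/2b
2) 275.229ms=1/2b +275.229ms=1/2b
3) 550.459ms=1b +550.459ms=1b
4) 1100.917ms=2b +157.274ms=2/7b
5) 1258.191ms=16/7b +157.274ms=2/7b
6) 1415.465ms=18/7b +157.274ms=2/7b
7) 1572.739ms=20/7b +157.274ms=2/7b
8) 1730.013ms=22/7b +157.274ms=2/7b
9) 1887.287ms=24/7b +157.274ms=2/7b
10) 2044.561ms=26/7b +157.274ms=2/7b
Σ=4b of 4 (109bpm 2/4) — PASS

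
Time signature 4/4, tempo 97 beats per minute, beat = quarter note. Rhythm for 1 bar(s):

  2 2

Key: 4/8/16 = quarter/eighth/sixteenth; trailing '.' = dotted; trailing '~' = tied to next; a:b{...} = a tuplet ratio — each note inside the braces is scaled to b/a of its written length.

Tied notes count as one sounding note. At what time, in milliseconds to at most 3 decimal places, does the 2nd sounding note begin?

1. 0.0ms @ 0 + 1237.113ms (2)
2. 1237.113ms @ 2 + 1237.113ms (2)

note 2 onset = 2b = 1237.113ms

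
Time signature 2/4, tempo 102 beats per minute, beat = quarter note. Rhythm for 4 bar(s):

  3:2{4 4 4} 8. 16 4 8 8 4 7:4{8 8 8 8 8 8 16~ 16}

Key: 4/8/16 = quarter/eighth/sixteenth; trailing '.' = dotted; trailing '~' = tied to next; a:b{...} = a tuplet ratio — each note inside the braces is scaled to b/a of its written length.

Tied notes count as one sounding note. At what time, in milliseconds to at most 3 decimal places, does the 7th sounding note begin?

1. 0.0ms @ 0 + 392.157ms (2/3)
2. 392.157ms @ 2/3 + 392.157ms (2/3)
3. 784.314ms @ 4/3 + 392.157ms (2/3)
4. 1176.471ms @ 2 + 441.176ms (3/4)
5. 1617.647ms @ 11/4 + 147.059ms (1/4)
6. 1764.706ms @ 3 + 588.235ms (1)
7. 2352.941ms @ 4 + 294.118ms (1/2)
8. 2647.059ms @ 9/2 + 294.118ms (1/2)
9. 2941.176ms @ 5 + 588.235ms (1)
10. 3529.412ms @ 6 + 168.067ms (2/7)
11. 3697.479ms @ 44/7 + 168.067ms (2/7)
12. 3865.546ms @ 46/7 + 168.067ms (2/7)
13. 4033.613ms @ 48/7 + 168.067ms (2/7)
14. 4201.681ms @ 50/7 + 168.067ms (2/7)
15. 4369.748ms @ 52/7 + 168.067ms (2/7)
16. 4537.815ms @ 54/7 + 168.067ms (2/7)

note 7 onset = 4b = 2352.941ms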